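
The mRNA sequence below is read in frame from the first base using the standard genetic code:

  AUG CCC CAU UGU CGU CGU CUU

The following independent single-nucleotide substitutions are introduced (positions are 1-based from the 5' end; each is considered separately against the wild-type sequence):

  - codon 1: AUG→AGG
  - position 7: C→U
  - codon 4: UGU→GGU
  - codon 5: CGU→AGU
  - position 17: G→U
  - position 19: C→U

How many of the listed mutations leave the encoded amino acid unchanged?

0

Codon 1: AUG (Met) → AGG (Arg) — missense.
Codon 3: CAU (His) → UAU (Tyr) — missense.
Codon 4: UGU (Cys) → GGU (Gly) — missense.
Codon 5: CGU (Arg) → AGU (Ser) — missense.
Codon 6: CGU (Arg) → CUU (Leu) — missense.
Codon 7: CUU (Leu) → UUU (Phe) — missense.
Synonymous: 0 of 6.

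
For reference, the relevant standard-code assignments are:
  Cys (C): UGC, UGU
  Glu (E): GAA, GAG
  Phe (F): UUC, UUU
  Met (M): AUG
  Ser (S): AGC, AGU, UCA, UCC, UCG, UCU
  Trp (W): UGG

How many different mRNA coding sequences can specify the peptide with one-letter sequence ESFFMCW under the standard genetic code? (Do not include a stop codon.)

96

Glu: 2 codons.
Ser: 6 codons.
Phe: 2 codons.
Phe: 2 codons.
Met: 1 codon.
Cys: 2 codons.
Trp: 1 codon.
2 × 6 × 2 × 2 × 1 × 2 × 1 = 96.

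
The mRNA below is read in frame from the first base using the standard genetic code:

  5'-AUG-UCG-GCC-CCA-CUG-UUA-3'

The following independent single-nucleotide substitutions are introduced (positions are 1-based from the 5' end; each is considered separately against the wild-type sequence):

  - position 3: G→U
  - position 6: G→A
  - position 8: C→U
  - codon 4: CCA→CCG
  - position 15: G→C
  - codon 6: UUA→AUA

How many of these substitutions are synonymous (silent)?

Codon 1: AUG (Met) → AUU (Ile) — missense.
Codon 2: UCG (Ser) → UCA (Ser) — synonymous.
Codon 3: GCC (Ala) → GUC (Val) — missense.
Codon 4: CCA (Pro) → CCG (Pro) — synonymous.
Codon 5: CUG (Leu) → CUC (Leu) — synonymous.
Codon 6: UUA (Leu) → AUA (Ile) — missense.
Synonymous: 3 of 6.

3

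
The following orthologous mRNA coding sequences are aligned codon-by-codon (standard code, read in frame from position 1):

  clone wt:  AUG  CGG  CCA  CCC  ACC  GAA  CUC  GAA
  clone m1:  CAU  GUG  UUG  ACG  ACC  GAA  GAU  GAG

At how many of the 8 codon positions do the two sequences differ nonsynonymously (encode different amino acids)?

5

Codon 1: AUG Met / CAU His — nonsynonymous.
Codon 2: CGG Arg / GUG Val — nonsynonymous.
Codon 3: CCA Pro / UUG Leu — nonsynonymous.
Codon 4: CCC Pro / ACG Thr — nonsynonymous.
Codon 5: ACC Thr / ACC Thr — identical.
Codon 6: GAA Glu / GAA Glu — identical.
Codon 7: CUC Leu / GAU Asp — nonsynonymous.
Codon 8: GAA Glu / GAG Glu — synonymous.
Nonsynonymous differences: 5.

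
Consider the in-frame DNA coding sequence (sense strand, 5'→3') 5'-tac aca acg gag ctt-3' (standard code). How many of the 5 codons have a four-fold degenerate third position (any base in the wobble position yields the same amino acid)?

Codon 1 TAC (Tyr): third position 2-fold.
Codon 2 ACA (Thr): third position 4-fold.
Codon 3 ACG (Thr): third position 4-fold.
Codon 4 GAG (Glu): third position 2-fold.
Codon 5 CTT (Leu): third position 4-fold.
Four-fold degenerate third positions: 3.

3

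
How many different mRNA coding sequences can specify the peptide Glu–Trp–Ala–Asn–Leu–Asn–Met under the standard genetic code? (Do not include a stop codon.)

192

Glu: 2 codons.
Trp: 1 codon.
Ala: 4 codons.
Asn: 2 codons.
Leu: 6 codons.
Asn: 2 codons.
Met: 1 codon.
2 × 1 × 4 × 2 × 6 × 2 × 1 = 192.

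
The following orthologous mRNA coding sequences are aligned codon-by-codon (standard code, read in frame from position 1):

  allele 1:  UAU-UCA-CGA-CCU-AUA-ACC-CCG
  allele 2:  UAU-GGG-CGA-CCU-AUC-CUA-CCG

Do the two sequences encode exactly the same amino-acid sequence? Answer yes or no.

no

Codon 1: UAU Tyr / UAU Tyr — identical.
Codon 2: UCA Ser / GGG Gly — nonsynonymous.
Codon 3: CGA Arg / CGA Arg — identical.
Codon 4: CCU Pro / CCU Pro — identical.
Codon 5: AUA Ile / AUC Ile — synonymous.
Codon 6: ACC Thr / CUA Leu — nonsynonymous.
Codon 7: CCG Pro / CCG Pro — identical.
Nonsynonymous differences: 2 → different protein.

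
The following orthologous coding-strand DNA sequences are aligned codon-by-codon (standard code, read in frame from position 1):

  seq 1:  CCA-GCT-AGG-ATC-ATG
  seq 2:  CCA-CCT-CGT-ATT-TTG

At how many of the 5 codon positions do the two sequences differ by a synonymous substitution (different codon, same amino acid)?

Codon 1: CCA Pro / CCA Pro — identical.
Codon 2: GCT Ala / CCT Pro — nonsynonymous.
Codon 3: AGG Arg / CGT Arg — synonymous.
Codon 4: ATC Ile / ATT Ile — synonymous.
Codon 5: ATG Met / TTG Leu — nonsynonymous.
Synonymous differences: 2.

2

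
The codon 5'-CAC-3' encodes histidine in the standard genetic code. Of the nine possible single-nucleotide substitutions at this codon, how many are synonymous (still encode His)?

1

Position 1: none → 0 synonymous.
Position 2: none → 0 synonymous.
Position 3: CAT → 1 synonymous.
Total: 0 + 0 + 1 = 1.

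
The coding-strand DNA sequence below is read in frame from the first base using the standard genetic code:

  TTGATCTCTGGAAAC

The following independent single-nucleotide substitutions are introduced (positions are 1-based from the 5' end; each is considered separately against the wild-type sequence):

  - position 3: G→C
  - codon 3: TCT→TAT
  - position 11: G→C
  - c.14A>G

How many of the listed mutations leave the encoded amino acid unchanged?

0

Codon 1: TTG (Leu) → TTC (Phe) — missense.
Codon 3: TCT (Ser) → TAT (Tyr) — missense.
Codon 4: GGA (Gly) → GCA (Ala) — missense.
Codon 5: AAC (Asn) → AGC (Ser) — missense.
Synonymous: 0 of 4.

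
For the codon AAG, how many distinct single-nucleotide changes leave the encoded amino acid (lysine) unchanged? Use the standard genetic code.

Position 1: none → 0 synonymous.
Position 2: none → 0 synonymous.
Position 3: AAA → 1 synonymous.
Total: 0 + 0 + 1 = 1.

1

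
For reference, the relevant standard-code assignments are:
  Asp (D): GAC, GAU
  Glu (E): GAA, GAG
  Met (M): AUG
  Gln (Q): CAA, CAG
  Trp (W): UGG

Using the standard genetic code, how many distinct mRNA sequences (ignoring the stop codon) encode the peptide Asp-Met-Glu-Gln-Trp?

Asp: 2 codons.
Met: 1 codon.
Glu: 2 codons.
Gln: 2 codons.
Trp: 1 codon.
2 × 1 × 2 × 2 × 1 = 8.

8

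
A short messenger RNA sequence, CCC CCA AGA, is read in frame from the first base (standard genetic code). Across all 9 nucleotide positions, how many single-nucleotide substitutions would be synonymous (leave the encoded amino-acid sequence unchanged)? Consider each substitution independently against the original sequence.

Codon 1 (CCC, Pro): 3 synonymous substitutions.
Codon 2 (CCA, Pro): 3 synonymous substitutions.
Codon 3 (AGA, Arg): 2 synonymous substitutions.
Total: 3 + 3 + 2 = 8.

8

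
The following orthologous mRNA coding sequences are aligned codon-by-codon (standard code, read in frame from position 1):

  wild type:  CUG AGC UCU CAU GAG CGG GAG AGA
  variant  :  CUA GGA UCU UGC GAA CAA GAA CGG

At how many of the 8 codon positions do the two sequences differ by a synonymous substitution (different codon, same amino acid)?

Codon 1: CUG Leu / CUA Leu — synonymous.
Codon 2: AGC Ser / GGA Gly — nonsynonymous.
Codon 3: UCU Ser / UCU Ser — identical.
Codon 4: CAU His / UGC Cys — nonsynonymous.
Codon 5: GAG Glu / GAA Glu — synonymous.
Codon 6: CGG Arg / CAA Gln — nonsynonymous.
Codon 7: GAG Glu / GAA Glu — synonymous.
Codon 8: AGA Arg / CGG Arg — synonymous.
Synonymous differences: 4.

4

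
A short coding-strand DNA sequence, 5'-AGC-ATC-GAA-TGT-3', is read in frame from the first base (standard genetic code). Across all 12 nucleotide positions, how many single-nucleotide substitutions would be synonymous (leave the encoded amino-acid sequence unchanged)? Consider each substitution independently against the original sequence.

5

Codon 1 (AGC, Ser): 1 synonymous substitution.
Codon 2 (ATC, Ile): 2 synonymous substitutions.
Codon 3 (GAA, Glu): 1 synonymous substitution.
Codon 4 (TGT, Cys): 1 synonymous substitution.
Total: 1 + 2 + 1 + 1 = 5.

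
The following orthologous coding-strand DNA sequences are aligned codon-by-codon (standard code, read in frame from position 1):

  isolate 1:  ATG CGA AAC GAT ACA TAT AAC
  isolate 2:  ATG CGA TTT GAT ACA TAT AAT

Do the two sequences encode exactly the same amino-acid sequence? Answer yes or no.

no

Codon 1: ATG Met / ATG Met — identical.
Codon 2: CGA Arg / CGA Arg — identical.
Codon 3: AAC Asn / TTT Phe — nonsynonymous.
Codon 4: GAT Asp / GAT Asp — identical.
Codon 5: ACA Thr / ACA Thr — identical.
Codon 6: TAT Tyr / TAT Tyr — identical.
Codon 7: AAC Asn / AAT Asn — synonymous.
Nonsynonymous differences: 1 → different protein.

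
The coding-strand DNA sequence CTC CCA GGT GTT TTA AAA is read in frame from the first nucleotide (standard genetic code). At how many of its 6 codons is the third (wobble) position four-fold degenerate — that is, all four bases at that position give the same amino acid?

Codon 1 CTC (Leu): third position 4-fold.
Codon 2 CCA (Pro): third position 4-fold.
Codon 3 GGT (Gly): third position 4-fold.
Codon 4 GTT (Val): third position 4-fold.
Codon 5 TTA (Leu): third position 2-fold.
Codon 6 AAA (Lys): third position 2-fold.
Four-fold degenerate third positions: 4.

4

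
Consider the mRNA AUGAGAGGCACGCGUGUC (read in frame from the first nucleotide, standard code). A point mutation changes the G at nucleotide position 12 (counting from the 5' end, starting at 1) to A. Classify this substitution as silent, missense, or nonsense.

silent

Position 12 falls in codon 4: ACG → Thr.
After the substitution the codon is ACA → Thr.
Both encode Thr, so the change is synonymous.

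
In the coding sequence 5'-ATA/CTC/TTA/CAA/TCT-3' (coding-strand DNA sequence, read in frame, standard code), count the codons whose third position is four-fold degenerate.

2

Codon 1 ATA (Ile): third position 3-fold.
Codon 2 CTC (Leu): third position 4-fold.
Codon 3 TTA (Leu): third position 2-fold.
Codon 4 CAA (Gln): third position 2-fold.
Codon 5 TCT (Ser): third position 4-fold.
Four-fold degenerate third positions: 2.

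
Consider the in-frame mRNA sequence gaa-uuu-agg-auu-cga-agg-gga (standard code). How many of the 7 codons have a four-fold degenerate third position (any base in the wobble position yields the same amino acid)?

Codon 1 GAA (Glu): third position 2-fold.
Codon 2 UUU (Phe): third position 2-fold.
Codon 3 AGG (Arg): third position 2-fold.
Codon 4 AUU (Ile): third position 3-fold.
Codon 5 CGA (Arg): third position 4-fold.
Codon 6 AGG (Arg): third position 2-fold.
Codon 7 GGA (Gly): third position 4-fold.
Four-fold degenerate third positions: 2.

2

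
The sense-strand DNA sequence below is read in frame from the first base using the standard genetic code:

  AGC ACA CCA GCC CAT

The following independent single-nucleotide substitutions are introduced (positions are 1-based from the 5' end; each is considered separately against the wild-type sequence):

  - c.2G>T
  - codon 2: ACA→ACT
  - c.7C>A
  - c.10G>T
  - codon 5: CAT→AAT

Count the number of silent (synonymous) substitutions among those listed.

Codon 1: AGC (Ser) → ATC (Ile) — missense.
Codon 2: ACA (Thr) → ACT (Thr) — synonymous.
Codon 3: CCA (Pro) → ACA (Thr) — missense.
Codon 4: GCC (Ala) → TCC (Ser) — missense.
Codon 5: CAT (His) → AAT (Asn) — missense.
Synonymous: 1 of 5.

1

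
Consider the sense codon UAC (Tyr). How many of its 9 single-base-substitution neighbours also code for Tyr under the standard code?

Position 1: none → 0 synonymous.
Position 2: none → 0 synonymous.
Position 3: UAU → 1 synonymous.
Total: 0 + 0 + 1 = 1.

1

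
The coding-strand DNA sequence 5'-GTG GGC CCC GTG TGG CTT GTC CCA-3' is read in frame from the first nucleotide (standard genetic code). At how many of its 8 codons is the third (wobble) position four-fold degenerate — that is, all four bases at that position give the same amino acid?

Codon 1 GTG (Val): third position 4-fold.
Codon 2 GGC (Gly): third position 4-fold.
Codon 3 CCC (Pro): third position 4-fold.
Codon 4 GTG (Val): third position 4-fold.
Codon 5 TGG (Trp): third position 1-fold.
Codon 6 CTT (Leu): third position 4-fold.
Codon 7 GTC (Val): third position 4-fold.
Codon 8 CCA (Pro): third position 4-fold.
Four-fold degenerate third positions: 7.

7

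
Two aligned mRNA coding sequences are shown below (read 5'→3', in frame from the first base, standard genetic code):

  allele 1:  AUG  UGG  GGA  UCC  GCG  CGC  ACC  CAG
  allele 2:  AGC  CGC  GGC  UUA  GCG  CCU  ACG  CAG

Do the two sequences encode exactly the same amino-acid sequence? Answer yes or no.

no

Codon 1: AUG Met / AGC Ser — nonsynonymous.
Codon 2: UGG Trp / CGC Arg — nonsynonymous.
Codon 3: GGA Gly / GGC Gly — synonymous.
Codon 4: UCC Ser / UUA Leu — nonsynonymous.
Codon 5: GCG Ala / GCG Ala — identical.
Codon 6: CGC Arg / CCU Pro — nonsynonymous.
Codon 7: ACC Thr / ACG Thr — synonymous.
Codon 8: CAG Gln / CAG Gln — identical.
Nonsynonymous differences: 4 → different protein.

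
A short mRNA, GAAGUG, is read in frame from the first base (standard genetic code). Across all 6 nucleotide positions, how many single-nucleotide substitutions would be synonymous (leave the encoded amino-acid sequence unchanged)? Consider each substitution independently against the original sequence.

4

Codon 1 (GAA, Glu): 1 synonymous substitution.
Codon 2 (GUG, Val): 3 synonymous substitutions.
Total: 1 + 3 = 4.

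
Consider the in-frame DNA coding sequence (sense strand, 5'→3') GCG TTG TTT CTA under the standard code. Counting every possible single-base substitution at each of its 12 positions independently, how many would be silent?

10

Codon 1 (GCG, Ala): 3 synonymous substitutions.
Codon 2 (TTG, Leu): 2 synonymous substitutions.
Codon 3 (TTT, Phe): 1 synonymous substitution.
Codon 4 (CTA, Leu): 4 synonymous substitutions.
Total: 3 + 2 + 1 + 4 = 10.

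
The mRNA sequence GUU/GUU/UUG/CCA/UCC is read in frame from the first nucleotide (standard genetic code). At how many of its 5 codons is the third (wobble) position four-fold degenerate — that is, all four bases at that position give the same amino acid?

Codon 1 GUU (Val): third position 4-fold.
Codon 2 GUU (Val): third position 4-fold.
Codon 3 UUG (Leu): third position 2-fold.
Codon 4 CCA (Pro): third position 4-fold.
Codon 5 UCC (Ser): third position 4-fold.
Four-fold degenerate third positions: 4.

4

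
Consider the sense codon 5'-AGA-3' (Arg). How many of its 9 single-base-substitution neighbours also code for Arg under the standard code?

Position 1: CGA → 1 synonymous.
Position 2: none → 0 synonymous.
Position 3: AGG → 1 synonymous.
Total: 1 + 0 + 1 = 2.

2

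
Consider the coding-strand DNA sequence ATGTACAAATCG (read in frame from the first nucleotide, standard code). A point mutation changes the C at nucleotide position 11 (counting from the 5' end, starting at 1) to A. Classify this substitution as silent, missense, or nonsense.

Position 11 falls in codon 4: TCG → Ser.
After the substitution the codon is TAG → Stop.
The new codon is a stop codon, so this is a nonsense mutation.

nonsense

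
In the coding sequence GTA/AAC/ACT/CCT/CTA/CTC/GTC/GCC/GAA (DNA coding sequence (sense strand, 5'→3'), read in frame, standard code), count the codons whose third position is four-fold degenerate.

7

Codon 1 GTA (Val): third position 4-fold.
Codon 2 AAC (Asn): third position 2-fold.
Codon 3 ACT (Thr): third position 4-fold.
Codon 4 CCT (Pro): third position 4-fold.
Codon 5 CTA (Leu): third position 4-fold.
Codon 6 CTC (Leu): third position 4-fold.
Codon 7 GTC (Val): third position 4-fold.
Codon 8 GCC (Ala): third position 4-fold.
Codon 9 GAA (Glu): third position 2-fold.
Four-fold degenerate third positions: 7.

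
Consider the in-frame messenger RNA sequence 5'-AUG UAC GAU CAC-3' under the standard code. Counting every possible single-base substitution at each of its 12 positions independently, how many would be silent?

Codon 1 (AUG, Met): 0 synonymous substitutions.
Codon 2 (UAC, Tyr): 1 synonymous substitution.
Codon 3 (GAU, Asp): 1 synonymous substitution.
Codon 4 (CAC, His): 1 synonymous substitution.
Total: 0 + 1 + 1 + 1 = 3.

3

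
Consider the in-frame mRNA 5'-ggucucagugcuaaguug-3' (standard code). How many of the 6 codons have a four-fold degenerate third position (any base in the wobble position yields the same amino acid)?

3

Codon 1 GGU (Gly): third position 4-fold.
Codon 2 CUC (Leu): third position 4-fold.
Codon 3 AGU (Ser): third position 2-fold.
Codon 4 GCU (Ala): third position 4-fold.
Codon 5 AAG (Lys): third position 2-fold.
Codon 6 UUG (Leu): third position 2-fold.
Four-fold degenerate third positions: 3.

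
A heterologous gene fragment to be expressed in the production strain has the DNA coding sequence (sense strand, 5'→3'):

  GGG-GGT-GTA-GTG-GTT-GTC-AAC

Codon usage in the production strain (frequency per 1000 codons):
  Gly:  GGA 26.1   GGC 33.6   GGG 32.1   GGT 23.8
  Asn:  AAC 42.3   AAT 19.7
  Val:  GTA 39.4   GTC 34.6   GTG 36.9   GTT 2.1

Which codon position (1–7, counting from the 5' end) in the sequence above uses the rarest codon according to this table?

Codon 1 GGG (Gly): 32.1 per 1000.
Codon 2 GGT (Gly): 23.8 per 1000.
Codon 3 GTA (Val): 39.4 per 1000.
Codon 4 GTG (Val): 36.9 per 1000.
Codon 5 GTT (Val): 2.1 per 1000.
Codon 6 GTC (Val): 34.6 per 1000.
Codon 7 AAC (Asn): 42.3 per 1000.
Lowest frequency is 2.1 at codon 5.

5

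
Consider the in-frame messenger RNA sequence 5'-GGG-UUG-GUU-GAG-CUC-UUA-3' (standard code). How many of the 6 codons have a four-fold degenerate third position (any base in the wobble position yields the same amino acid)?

3

Codon 1 GGG (Gly): third position 4-fold.
Codon 2 UUG (Leu): third position 2-fold.
Codon 3 GUU (Val): third position 4-fold.
Codon 4 GAG (Glu): third position 2-fold.
Codon 5 CUC (Leu): third position 4-fold.
Codon 6 UUA (Leu): third position 2-fold.
Four-fold degenerate third positions: 3.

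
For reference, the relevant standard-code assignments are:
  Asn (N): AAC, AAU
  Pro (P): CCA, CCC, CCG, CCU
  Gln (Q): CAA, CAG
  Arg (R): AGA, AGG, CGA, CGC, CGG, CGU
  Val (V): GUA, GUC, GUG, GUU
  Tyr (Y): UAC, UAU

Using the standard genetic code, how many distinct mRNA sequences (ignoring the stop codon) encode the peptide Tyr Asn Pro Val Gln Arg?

Tyr: 2 codons.
Asn: 2 codons.
Pro: 4 codons.
Val: 4 codons.
Gln: 2 codons.
Arg: 6 codons.
2 × 2 × 4 × 4 × 2 × 6 = 768.

768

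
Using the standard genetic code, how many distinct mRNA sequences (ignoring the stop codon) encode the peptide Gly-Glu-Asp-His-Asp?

Gly: 4 codons.
Glu: 2 codons.
Asp: 2 codons.
His: 2 codons.
Asp: 2 codons.
4 × 2 × 2 × 2 × 2 = 64.

64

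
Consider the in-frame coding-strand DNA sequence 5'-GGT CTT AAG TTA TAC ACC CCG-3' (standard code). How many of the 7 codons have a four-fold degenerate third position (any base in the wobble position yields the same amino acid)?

4

Codon 1 GGT (Gly): third position 4-fold.
Codon 2 CTT (Leu): third position 4-fold.
Codon 3 AAG (Lys): third position 2-fold.
Codon 4 TTA (Leu): third position 2-fold.
Codon 5 TAC (Tyr): third position 2-fold.
Codon 6 ACC (Thr): third position 4-fold.
Codon 7 CCG (Pro): third position 4-fold.
Four-fold degenerate third positions: 4.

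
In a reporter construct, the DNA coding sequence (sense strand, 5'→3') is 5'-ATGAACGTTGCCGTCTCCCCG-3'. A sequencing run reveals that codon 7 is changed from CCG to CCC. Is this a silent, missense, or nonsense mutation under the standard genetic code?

silent

Position 21 falls in codon 7: CCG → Pro.
After the substitution the codon is CCC → Pro.
Both encode Pro, so the change is synonymous.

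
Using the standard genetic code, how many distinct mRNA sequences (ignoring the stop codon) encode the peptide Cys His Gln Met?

8

Cys: 2 codons.
His: 2 codons.
Gln: 2 codons.
Met: 1 codon.
2 × 2 × 2 × 1 = 8.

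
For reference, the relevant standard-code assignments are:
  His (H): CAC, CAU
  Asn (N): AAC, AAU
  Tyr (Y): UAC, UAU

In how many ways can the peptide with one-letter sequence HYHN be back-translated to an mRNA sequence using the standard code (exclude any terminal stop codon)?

16

His: 2 codons.
Tyr: 2 codons.
His: 2 codons.
Asn: 2 codons.
2 × 2 × 2 × 2 = 16.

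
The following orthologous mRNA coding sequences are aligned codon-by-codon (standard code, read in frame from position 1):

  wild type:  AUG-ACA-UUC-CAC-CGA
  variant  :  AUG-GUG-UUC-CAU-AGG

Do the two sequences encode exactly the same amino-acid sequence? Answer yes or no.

no

Codon 1: AUG Met / AUG Met — identical.
Codon 2: ACA Thr / GUG Val — nonsynonymous.
Codon 3: UUC Phe / UUC Phe — identical.
Codon 4: CAC His / CAU His — synonymous.
Codon 5: CGA Arg / AGG Arg — synonymous.
Nonsynonymous differences: 1 → different protein.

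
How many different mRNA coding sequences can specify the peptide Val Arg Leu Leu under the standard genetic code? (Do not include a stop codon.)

864

Val: 4 codons.
Arg: 6 codons.
Leu: 6 codons.
Leu: 6 codons.
4 × 6 × 6 × 6 = 864.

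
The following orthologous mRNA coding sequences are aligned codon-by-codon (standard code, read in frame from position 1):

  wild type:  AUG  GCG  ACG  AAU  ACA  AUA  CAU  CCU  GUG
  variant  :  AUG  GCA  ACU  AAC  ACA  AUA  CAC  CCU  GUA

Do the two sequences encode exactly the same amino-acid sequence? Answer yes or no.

yes

Codon 1: AUG Met / AUG Met — identical.
Codon 2: GCG Ala / GCA Ala — synonymous.
Codon 3: ACG Thr / ACU Thr — synonymous.
Codon 4: AAU Asn / AAC Asn — synonymous.
Codon 5: ACA Thr / ACA Thr — identical.
Codon 6: AUA Ile / AUA Ile — identical.
Codon 7: CAU His / CAC His — synonymous.
Codon 8: CCU Pro / CCU Pro — identical.
Codon 9: GUG Val / GUA Val — synonymous.
Nonsynonymous differences: 0 → same protein.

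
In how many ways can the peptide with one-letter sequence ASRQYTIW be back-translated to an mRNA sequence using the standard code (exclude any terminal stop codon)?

Ala: 4 codons.
Ser: 6 codons.
Arg: 6 codons.
Gln: 2 codons.
Tyr: 2 codons.
Thr: 4 codons.
Ile: 3 codons.
Trp: 1 codon.
4 × 6 × 6 × 2 × 2 × 4 × 3 × 1 = 6912.

6912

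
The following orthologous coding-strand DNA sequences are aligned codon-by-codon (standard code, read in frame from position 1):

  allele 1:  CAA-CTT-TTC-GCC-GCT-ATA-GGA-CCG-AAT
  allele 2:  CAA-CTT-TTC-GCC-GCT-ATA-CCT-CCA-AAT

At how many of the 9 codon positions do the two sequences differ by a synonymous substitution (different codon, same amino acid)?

Codon 1: CAA Gln / CAA Gln — identical.
Codon 2: CTT Leu / CTT Leu — identical.
Codon 3: TTC Phe / TTC Phe — identical.
Codon 4: GCC Ala / GCC Ala — identical.
Codon 5: GCT Ala / GCT Ala — identical.
Codon 6: ATA Ile / ATA Ile — identical.
Codon 7: GGA Gly / CCT Pro — nonsynonymous.
Codon 8: CCG Pro / CCA Pro — synonymous.
Codon 9: AAT Asn / AAT Asn — identical.
Synonymous differences: 1.

1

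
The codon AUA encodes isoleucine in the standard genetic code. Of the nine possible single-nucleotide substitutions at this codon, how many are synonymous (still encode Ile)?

2

Position 1: none → 0 synonymous.
Position 2: none → 0 synonymous.
Position 3: AUU, AUC → 2 synonymous.
Total: 0 + 0 + 2 = 2.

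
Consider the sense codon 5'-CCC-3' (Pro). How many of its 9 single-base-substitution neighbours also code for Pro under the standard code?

Position 1: none → 0 synonymous.
Position 2: none → 0 synonymous.
Position 3: CCU, CCA, CCG → 3 synonymous.
Total: 0 + 0 + 3 = 3.

3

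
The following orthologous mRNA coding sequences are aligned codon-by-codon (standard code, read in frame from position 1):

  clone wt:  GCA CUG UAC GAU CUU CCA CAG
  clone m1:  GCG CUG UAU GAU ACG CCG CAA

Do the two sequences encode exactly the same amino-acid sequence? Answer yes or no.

Codon 1: GCA Ala / GCG Ala — synonymous.
Codon 2: CUG Leu / CUG Leu — identical.
Codon 3: UAC Tyr / UAU Tyr — synonymous.
Codon 4: GAU Asp / GAU Asp — identical.
Codon 5: CUU Leu / ACG Thr — nonsynonymous.
Codon 6: CCA Pro / CCG Pro — synonymous.
Codon 7: CAG Gln / CAA Gln — synonymous.
Nonsynonymous differences: 1 → different protein.

no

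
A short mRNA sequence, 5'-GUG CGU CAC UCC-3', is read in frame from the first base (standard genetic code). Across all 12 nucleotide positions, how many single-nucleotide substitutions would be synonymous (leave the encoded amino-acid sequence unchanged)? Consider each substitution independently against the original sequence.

Codon 1 (GUG, Val): 3 synonymous substitutions.
Codon 2 (CGU, Arg): 3 synonymous substitutions.
Codon 3 (CAC, His): 1 synonymous substitution.
Codon 4 (UCC, Ser): 3 synonymous substitutions.
Total: 3 + 3 + 1 + 3 = 10.

10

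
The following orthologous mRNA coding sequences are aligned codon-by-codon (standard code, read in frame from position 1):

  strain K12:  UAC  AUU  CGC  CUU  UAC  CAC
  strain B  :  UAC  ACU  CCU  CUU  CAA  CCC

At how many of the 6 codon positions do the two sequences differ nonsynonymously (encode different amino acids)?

4

Codon 1: UAC Tyr / UAC Tyr — identical.
Codon 2: AUU Ile / ACU Thr — nonsynonymous.
Codon 3: CGC Arg / CCU Pro — nonsynonymous.
Codon 4: CUU Leu / CUU Leu — identical.
Codon 5: UAC Tyr / CAA Gln — nonsynonymous.
Codon 6: CAC His / CCC Pro — nonsynonymous.
Nonsynonymous differences: 4.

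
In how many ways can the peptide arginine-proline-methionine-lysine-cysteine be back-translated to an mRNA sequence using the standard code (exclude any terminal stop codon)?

96

Arg: 6 codons.
Pro: 4 codons.
Met: 1 codon.
Lys: 2 codons.
Cys: 2 codons.
6 × 4 × 1 × 2 × 2 = 96.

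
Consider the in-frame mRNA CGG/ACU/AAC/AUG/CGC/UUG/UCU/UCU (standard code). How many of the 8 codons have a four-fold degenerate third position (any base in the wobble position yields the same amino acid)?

5

Codon 1 CGG (Arg): third position 4-fold.
Codon 2 ACU (Thr): third position 4-fold.
Codon 3 AAC (Asn): third position 2-fold.
Codon 4 AUG (Met): third position 1-fold.
Codon 5 CGC (Arg): third position 4-fold.
Codon 6 UUG (Leu): third position 2-fold.
Codon 7 UCU (Ser): third position 4-fold.
Codon 8 UCU (Ser): third position 4-fold.
Four-fold degenerate third positions: 5.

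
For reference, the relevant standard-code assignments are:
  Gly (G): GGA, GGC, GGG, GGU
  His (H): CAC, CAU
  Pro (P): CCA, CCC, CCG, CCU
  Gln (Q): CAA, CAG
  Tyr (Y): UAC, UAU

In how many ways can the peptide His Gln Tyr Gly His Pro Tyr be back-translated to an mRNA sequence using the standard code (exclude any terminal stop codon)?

His: 2 codons.
Gln: 2 codons.
Tyr: 2 codons.
Gly: 4 codons.
His: 2 codons.
Pro: 4 codons.
Tyr: 2 codons.
2 × 2 × 2 × 4 × 2 × 4 × 2 = 512.

512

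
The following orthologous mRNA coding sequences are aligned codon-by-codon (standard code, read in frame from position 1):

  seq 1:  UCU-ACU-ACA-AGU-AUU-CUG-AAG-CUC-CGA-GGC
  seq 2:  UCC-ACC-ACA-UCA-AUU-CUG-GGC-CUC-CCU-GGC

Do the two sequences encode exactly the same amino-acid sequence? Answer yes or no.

Codon 1: UCU Ser / UCC Ser — synonymous.
Codon 2: ACU Thr / ACC Thr — synonymous.
Codon 3: ACA Thr / ACA Thr — identical.
Codon 4: AGU Ser / UCA Ser — synonymous.
Codon 5: AUU Ile / AUU Ile — identical.
Codon 6: CUG Leu / CUG Leu — identical.
Codon 7: AAG Lys / GGC Gly — nonsynonymous.
Codon 8: CUC Leu / CUC Leu — identical.
Codon 9: CGA Arg / CCU Pro — nonsynonymous.
Codon 10: GGC Gly / GGC Gly — identical.
Nonsynonymous differences: 2 → different protein.

no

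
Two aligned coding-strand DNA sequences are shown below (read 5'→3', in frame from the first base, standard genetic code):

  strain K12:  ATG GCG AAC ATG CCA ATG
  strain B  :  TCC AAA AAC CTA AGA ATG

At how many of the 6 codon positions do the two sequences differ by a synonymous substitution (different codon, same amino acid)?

Codon 1: ATG Met / TCC Ser — nonsynonymous.
Codon 2: GCG Ala / AAA Lys — nonsynonymous.
Codon 3: AAC Asn / AAC Asn — identical.
Codon 4: ATG Met / CTA Leu — nonsynonymous.
Codon 5: CCA Pro / AGA Arg — nonsynonymous.
Codon 6: ATG Met / ATG Met — identical.
Synonymous differences: 0.

0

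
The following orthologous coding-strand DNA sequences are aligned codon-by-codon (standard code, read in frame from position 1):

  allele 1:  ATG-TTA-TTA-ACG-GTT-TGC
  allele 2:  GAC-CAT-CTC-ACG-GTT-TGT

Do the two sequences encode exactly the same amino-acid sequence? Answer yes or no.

Codon 1: ATG Met / GAC Asp — nonsynonymous.
Codon 2: TTA Leu / CAT His — nonsynonymous.
Codon 3: TTA Leu / CTC Leu — synonymous.
Codon 4: ACG Thr / ACG Thr — identical.
Codon 5: GTT Val / GTT Val — identical.
Codon 6: TGC Cys / TGT Cys — synonymous.
Nonsynonymous differences: 2 → different protein.

no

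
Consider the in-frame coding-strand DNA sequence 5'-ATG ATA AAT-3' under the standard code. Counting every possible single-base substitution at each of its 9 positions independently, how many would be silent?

Codon 1 (ATG, Met): 0 synonymous substitutions.
Codon 2 (ATA, Ile): 2 synonymous substitutions.
Codon 3 (AAT, Asn): 1 synonymous substitution.
Total: 0 + 2 + 1 = 3.

3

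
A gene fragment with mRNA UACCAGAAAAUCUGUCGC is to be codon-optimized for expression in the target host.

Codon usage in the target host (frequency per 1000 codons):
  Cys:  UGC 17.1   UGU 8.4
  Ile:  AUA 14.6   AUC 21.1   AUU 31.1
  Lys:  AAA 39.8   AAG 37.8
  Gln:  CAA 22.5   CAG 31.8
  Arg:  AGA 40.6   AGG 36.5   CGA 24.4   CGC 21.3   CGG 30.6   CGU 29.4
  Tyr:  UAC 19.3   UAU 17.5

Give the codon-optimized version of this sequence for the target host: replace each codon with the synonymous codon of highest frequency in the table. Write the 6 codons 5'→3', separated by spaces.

Codon 1 (Tyr): best is UAC at 19.3.
Codon 2 (Gln): best is CAG at 31.8.
Codon 3 (Lys): best is AAA at 39.8.
Codon 4 (Ile): best is AUU at 31.1.
Codon 5 (Cys): best is UGC at 17.1.
Codon 6 (Arg): best is AGA at 40.6.

UAC CAG AAA AUU UGC AGA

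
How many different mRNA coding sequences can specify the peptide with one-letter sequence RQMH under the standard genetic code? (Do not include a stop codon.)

24

Arg: 6 codons.
Gln: 2 codons.
Met: 1 codon.
His: 2 codons.
6 × 2 × 1 × 2 = 24.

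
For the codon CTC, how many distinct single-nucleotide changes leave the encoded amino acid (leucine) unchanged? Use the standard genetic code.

Position 1: none → 0 synonymous.
Position 2: none → 0 synonymous.
Position 3: CTT, CTA, CTG → 3 synonymous.
Total: 0 + 0 + 3 = 3.

3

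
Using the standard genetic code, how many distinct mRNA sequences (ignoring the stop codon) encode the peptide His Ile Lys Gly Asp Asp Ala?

768

His: 2 codons.
Ile: 3 codons.
Lys: 2 codons.
Gly: 4 codons.
Asp: 2 codons.
Asp: 2 codons.
Ala: 4 codons.
2 × 3 × 2 × 4 × 2 × 2 × 4 = 768.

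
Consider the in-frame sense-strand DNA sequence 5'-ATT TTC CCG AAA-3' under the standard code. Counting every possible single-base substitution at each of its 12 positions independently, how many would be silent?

Codon 1 (ATT, Ile): 2 synonymous substitutions.
Codon 2 (TTC, Phe): 1 synonymous substitution.
Codon 3 (CCG, Pro): 3 synonymous substitutions.
Codon 4 (AAA, Lys): 1 synonymous substitution.
Total: 2 + 1 + 3 + 1 = 7.

7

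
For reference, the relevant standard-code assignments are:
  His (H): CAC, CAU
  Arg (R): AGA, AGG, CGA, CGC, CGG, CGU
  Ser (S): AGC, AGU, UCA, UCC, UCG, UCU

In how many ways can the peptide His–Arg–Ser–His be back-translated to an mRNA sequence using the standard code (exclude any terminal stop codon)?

144

His: 2 codons.
Arg: 6 codons.
Ser: 6 codons.
His: 2 codons.
2 × 6 × 6 × 2 = 144.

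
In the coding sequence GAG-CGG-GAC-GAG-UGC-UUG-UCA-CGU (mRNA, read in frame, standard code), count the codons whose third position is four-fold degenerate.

3

Codon 1 GAG (Glu): third position 2-fold.
Codon 2 CGG (Arg): third position 4-fold.
Codon 3 GAC (Asp): third position 2-fold.
Codon 4 GAG (Glu): third position 2-fold.
Codon 5 UGC (Cys): third position 2-fold.
Codon 6 UUG (Leu): third position 2-fold.
Codon 7 UCA (Ser): third position 4-fold.
Codon 8 CGU (Arg): third position 4-fold.
Four-fold degenerate third positions: 3.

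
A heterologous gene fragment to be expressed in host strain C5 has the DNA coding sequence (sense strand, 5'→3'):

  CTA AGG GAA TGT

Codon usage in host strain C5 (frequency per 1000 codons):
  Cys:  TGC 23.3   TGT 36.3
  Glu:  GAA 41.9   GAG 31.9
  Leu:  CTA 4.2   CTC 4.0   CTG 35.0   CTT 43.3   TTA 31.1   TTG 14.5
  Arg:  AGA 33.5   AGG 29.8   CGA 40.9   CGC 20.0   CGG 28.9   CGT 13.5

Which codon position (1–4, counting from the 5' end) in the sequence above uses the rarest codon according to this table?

1

Codon 1 CTA (Leu): 4.2 per 1000.
Codon 2 AGG (Arg): 29.8 per 1000.
Codon 3 GAA (Glu): 41.9 per 1000.
Codon 4 TGT (Cys): 36.3 per 1000.
Lowest frequency is 4.2 at codon 1.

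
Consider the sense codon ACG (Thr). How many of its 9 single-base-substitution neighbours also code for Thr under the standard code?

Position 1: none → 0 synonymous.
Position 2: none → 0 synonymous.
Position 3: ACT, ACC, ACA → 3 synonymous.
Total: 0 + 0 + 3 = 3.

3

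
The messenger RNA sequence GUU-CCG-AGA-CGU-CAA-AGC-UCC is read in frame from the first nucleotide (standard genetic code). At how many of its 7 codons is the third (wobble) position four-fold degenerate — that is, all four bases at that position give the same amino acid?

4

Codon 1 GUU (Val): third position 4-fold.
Codon 2 CCG (Pro): third position 4-fold.
Codon 3 AGA (Arg): third position 2-fold.
Codon 4 CGU (Arg): third position 4-fold.
Codon 5 CAA (Gln): third position 2-fold.
Codon 6 AGC (Ser): third position 2-fold.
Codon 7 UCC (Ser): third position 4-fold.
Four-fold degenerate third positions: 4.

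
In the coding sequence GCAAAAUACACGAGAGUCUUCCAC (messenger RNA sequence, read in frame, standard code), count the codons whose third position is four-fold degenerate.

Codon 1 GCA (Ala): third position 4-fold.
Codon 2 AAA (Lys): third position 2-fold.
Codon 3 UAC (Tyr): third position 2-fold.
Codon 4 ACG (Thr): third position 4-fold.
Codon 5 AGA (Arg): third position 2-fold.
Codon 6 GUC (Val): third position 4-fold.
Codon 7 UUC (Phe): third position 2-fold.
Codon 8 CAC (His): third position 2-fold.
Four-fold degenerate third positions: 3.

3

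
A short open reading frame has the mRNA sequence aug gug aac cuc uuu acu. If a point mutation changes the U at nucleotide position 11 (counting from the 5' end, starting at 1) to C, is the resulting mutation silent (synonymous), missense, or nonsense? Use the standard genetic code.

missense

Position 11 falls in codon 4: CUC → Leu.
After the substitution the codon is CCC → Pro.
Leu ≠ Pro, so this is a missense mutation.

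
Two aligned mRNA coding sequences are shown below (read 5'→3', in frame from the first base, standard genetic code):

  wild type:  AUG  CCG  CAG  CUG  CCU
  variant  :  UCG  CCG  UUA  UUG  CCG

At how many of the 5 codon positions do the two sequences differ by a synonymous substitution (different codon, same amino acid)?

2

Codon 1: AUG Met / UCG Ser — nonsynonymous.
Codon 2: CCG Pro / CCG Pro — identical.
Codon 3: CAG Gln / UUA Leu — nonsynonymous.
Codon 4: CUG Leu / UUG Leu — synonymous.
Codon 5: CCU Pro / CCG Pro — synonymous.
Synonymous differences: 2.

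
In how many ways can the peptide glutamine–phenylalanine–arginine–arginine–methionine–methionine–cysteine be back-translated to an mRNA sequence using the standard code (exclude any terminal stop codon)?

Gln: 2 codons.
Phe: 2 codons.
Arg: 6 codons.
Arg: 6 codons.
Met: 1 codon.
Met: 1 codon.
Cys: 2 codons.
2 × 2 × 6 × 6 × 1 × 1 × 2 = 288.

288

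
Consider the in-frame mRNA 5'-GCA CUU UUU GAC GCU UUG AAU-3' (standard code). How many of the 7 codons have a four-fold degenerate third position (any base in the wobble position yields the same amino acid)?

Codon 1 GCA (Ala): third position 4-fold.
Codon 2 CUU (Leu): third position 4-fold.
Codon 3 UUU (Phe): third position 2-fold.
Codon 4 GAC (Asp): third position 2-fold.
Codon 5 GCU (Ala): third position 4-fold.
Codon 6 UUG (Leu): third position 2-fold.
Codon 7 AAU (Asn): third position 2-fold.
Four-fold degenerate third positions: 3.

3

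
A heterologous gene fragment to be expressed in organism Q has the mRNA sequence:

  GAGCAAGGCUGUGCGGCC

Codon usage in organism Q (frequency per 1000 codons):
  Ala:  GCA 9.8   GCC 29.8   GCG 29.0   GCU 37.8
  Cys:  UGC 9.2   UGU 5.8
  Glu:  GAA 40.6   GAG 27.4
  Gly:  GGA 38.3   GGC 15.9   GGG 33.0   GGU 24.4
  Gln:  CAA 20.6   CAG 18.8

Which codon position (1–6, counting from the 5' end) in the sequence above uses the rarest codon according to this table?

4

Codon 1 GAG (Glu): 27.4 per 1000.
Codon 2 CAA (Gln): 20.6 per 1000.
Codon 3 GGC (Gly): 15.9 per 1000.
Codon 4 UGU (Cys): 5.8 per 1000.
Codon 5 GCG (Ala): 29.0 per 1000.
Codon 6 GCC (Ala): 29.8 per 1000.
Lowest frequency is 5.8 at codon 4.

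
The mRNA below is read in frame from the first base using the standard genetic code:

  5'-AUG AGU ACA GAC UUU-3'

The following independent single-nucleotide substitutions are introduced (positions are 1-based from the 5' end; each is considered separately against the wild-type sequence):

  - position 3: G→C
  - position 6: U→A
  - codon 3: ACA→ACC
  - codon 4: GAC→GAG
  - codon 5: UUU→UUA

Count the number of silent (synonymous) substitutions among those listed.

Codon 1: AUG (Met) → AUC (Ile) — missense.
Codon 2: AGU (Ser) → AGA (Arg) — missense.
Codon 3: ACA (Thr) → ACC (Thr) — synonymous.
Codon 4: GAC (Asp) → GAG (Glu) — missense.
Codon 5: UUU (Phe) → UUA (Leu) — missense.
Synonymous: 1 of 5.

1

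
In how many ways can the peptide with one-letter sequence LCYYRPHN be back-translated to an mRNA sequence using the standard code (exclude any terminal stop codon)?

Leu: 6 codons.
Cys: 2 codons.
Tyr: 2 codons.
Tyr: 2 codons.
Arg: 6 codons.
Pro: 4 codons.
His: 2 codons.
Asn: 2 codons.
6 × 2 × 2 × 2 × 6 × 4 × 2 × 2 = 4608.

4608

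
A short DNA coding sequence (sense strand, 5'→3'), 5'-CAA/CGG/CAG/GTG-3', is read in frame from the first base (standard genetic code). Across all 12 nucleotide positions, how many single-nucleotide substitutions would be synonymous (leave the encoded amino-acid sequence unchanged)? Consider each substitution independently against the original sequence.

9

Codon 1 (CAA, Gln): 1 synonymous substitution.
Codon 2 (CGG, Arg): 4 synonymous substitutions.
Codon 3 (CAG, Gln): 1 synonymous substitution.
Codon 4 (GTG, Val): 3 synonymous substitutions.
Total: 1 + 4 + 1 + 3 = 9.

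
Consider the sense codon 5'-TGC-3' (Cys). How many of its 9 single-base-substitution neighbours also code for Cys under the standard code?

1

Position 1: none → 0 synonymous.
Position 2: none → 0 synonymous.
Position 3: TGT → 1 synonymous.
Total: 0 + 0 + 1 = 1.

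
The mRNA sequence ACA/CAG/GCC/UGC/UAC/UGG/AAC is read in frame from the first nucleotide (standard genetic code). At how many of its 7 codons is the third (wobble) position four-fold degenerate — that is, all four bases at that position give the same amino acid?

2

Codon 1 ACA (Thr): third position 4-fold.
Codon 2 CAG (Gln): third position 2-fold.
Codon 3 GCC (Ala): third position 4-fold.
Codon 4 UGC (Cys): third position 2-fold.
Codon 5 UAC (Tyr): third position 2-fold.
Codon 6 UGG (Trp): third position 1-fold.
Codon 7 AAC (Asn): third position 2-fold.
Four-fold degenerate third positions: 2.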